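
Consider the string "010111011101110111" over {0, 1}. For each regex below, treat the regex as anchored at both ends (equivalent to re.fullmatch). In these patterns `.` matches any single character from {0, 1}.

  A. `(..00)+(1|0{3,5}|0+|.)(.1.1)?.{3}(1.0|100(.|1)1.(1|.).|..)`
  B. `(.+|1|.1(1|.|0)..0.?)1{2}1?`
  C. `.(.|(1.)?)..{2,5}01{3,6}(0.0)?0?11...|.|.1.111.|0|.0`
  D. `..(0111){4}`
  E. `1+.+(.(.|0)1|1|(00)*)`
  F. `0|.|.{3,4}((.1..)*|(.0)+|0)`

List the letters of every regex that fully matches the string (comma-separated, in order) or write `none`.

B, D

A → no match
B → match
C → no match
D → match
E → no match — must start with "1"
F → no match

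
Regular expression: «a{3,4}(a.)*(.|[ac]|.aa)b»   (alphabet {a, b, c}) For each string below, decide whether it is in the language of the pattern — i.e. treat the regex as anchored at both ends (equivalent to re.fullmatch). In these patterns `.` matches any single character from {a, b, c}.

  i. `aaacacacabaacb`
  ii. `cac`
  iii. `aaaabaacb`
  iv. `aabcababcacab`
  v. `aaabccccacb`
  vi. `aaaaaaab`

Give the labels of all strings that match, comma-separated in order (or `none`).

i → no match
ii → no match — must start with `a`
iii → match
iv → no match
v → no match
vi → match

iii, vi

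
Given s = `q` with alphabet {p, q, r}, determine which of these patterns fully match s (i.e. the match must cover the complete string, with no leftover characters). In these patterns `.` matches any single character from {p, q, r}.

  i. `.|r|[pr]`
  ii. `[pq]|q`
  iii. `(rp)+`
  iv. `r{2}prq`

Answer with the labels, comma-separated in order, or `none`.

i, ii

i → match
ii → match
iii → no match — must start with `rp`
iv → no match — must start with `r`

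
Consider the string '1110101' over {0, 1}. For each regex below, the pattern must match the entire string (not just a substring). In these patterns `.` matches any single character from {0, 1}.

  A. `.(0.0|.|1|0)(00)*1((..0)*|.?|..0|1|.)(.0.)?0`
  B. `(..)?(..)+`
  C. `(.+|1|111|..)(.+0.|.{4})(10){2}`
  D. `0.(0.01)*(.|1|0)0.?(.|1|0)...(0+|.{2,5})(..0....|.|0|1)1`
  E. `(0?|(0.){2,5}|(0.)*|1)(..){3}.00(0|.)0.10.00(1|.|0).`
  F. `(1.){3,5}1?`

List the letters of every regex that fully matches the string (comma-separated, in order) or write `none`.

A → no match — must end with '0'
B → no match
C → no match — must end with '10'
D → no match — must start with '0'
E → no match
F → match

F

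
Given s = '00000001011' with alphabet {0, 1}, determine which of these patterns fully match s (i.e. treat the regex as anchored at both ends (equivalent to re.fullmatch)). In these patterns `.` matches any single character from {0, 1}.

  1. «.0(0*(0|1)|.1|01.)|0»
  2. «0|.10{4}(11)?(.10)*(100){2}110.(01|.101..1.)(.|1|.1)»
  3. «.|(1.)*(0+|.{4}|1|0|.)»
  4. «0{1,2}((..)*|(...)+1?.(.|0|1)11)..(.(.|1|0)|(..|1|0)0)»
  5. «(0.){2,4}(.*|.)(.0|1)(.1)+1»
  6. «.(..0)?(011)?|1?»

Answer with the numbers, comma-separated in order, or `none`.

4, 5

1 → no match
2 → no match
3 → no match
4 → match
5 → match
6 → no match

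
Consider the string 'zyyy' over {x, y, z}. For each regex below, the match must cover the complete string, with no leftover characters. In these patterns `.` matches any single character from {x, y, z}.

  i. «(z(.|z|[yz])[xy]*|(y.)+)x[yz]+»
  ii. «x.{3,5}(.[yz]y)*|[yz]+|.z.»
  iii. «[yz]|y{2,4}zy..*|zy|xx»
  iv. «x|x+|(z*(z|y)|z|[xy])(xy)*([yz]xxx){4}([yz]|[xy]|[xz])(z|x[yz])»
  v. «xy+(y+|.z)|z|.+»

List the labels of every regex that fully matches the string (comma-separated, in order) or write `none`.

ii, v

i → no match
ii → match
iii → no match
iv → no match
v → match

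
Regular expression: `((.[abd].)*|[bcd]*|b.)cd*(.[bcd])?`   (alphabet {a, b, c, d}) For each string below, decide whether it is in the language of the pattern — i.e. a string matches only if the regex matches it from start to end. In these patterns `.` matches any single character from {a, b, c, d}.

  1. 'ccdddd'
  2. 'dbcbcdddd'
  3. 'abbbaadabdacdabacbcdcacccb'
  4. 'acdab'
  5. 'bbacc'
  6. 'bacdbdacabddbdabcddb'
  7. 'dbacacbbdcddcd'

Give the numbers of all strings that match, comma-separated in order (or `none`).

1, 2, 7

1 → match
2 → match
3 → no match
4 → no match
5 → no match
6 → no match
7 → match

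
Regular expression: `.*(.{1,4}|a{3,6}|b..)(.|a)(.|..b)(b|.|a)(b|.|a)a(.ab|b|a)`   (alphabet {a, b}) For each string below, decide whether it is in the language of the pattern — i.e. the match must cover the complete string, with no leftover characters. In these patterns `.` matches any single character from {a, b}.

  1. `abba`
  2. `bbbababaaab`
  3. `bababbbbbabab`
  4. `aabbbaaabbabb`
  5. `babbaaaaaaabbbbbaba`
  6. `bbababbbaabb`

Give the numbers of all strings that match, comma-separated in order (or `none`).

2, 3

1 → no match
2 → match
3 → match
4 → no match
5 → no match
6 → no match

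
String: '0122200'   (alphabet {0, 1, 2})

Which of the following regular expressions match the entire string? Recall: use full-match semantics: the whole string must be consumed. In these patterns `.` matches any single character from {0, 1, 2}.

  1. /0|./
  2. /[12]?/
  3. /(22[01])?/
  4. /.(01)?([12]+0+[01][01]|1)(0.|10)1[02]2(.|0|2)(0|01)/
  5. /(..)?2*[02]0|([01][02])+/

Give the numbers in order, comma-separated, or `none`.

5

1 → no match
2 → no match
3 → no match
4 → no match
5 → match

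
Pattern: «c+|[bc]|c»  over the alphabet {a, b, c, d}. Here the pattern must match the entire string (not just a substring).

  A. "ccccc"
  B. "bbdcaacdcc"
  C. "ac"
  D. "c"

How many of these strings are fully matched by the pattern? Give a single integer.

2

A. "ccccc" → match
B. "bbdcaacdcc" → no match
C. "ac" → no match
D. "c" → match
Total matched: 2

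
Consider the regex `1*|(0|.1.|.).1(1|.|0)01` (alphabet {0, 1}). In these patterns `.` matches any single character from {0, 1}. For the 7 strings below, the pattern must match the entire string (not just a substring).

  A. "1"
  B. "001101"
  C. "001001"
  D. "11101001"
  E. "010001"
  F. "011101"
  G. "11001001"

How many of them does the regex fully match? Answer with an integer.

6

A → match
B → match
C → match
D → match
E → no match
F → match
G → match
Total matched: 6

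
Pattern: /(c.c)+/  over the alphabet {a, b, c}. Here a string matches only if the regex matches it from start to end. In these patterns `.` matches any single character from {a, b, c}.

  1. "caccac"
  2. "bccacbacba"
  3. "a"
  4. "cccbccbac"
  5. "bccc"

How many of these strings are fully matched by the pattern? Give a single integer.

1

1 → match
2 → no match — must start with "c"
3 → no match — must start with "c"
4 → no match
5 → no match — must start with "c"
Total matched: 1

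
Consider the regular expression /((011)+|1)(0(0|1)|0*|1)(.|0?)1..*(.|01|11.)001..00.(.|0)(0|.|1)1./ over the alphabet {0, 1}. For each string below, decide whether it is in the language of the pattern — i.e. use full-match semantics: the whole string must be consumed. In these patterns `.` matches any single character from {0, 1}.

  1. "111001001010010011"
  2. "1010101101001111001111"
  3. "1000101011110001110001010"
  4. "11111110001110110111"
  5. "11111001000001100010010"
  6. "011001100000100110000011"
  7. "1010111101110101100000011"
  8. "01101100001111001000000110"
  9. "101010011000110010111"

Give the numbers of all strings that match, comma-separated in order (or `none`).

1, 3, 5, 8

1 → match
2 → no match
3 → match
4 → no match
5 → match
6 → no match
7 → no match
8 → match
9 → no match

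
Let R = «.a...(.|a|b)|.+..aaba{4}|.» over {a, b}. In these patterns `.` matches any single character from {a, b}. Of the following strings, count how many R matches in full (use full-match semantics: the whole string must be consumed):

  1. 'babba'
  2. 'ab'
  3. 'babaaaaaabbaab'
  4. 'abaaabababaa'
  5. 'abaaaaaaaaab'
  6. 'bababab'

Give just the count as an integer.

1 → no match
2 → no match
3 → no match
4 → no match
5 → no match
6 → no match
Total matched: 0

0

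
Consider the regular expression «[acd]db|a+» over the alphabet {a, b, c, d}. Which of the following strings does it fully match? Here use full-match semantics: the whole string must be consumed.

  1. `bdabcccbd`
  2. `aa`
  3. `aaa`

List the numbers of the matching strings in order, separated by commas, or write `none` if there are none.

1 → no match
2 → match
3 → match

2, 3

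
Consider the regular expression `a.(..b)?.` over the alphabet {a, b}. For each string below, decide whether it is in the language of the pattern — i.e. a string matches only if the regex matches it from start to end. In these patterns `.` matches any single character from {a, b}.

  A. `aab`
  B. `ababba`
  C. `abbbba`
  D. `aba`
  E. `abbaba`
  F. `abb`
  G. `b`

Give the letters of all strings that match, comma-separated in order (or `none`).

A → match
B → match
C → match
D → match
E → match
F → match
G → no match — must start with `a`

A, B, C, D, E, F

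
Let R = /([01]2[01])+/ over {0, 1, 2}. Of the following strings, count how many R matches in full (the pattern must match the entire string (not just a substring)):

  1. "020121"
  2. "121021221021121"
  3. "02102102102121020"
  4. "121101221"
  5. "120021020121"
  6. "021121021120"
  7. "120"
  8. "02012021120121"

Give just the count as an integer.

4

1 → match
2 → no match
3 → no match
4 → no match
5 → match
6 → match
7 → match
8 → no match
Total matched: 4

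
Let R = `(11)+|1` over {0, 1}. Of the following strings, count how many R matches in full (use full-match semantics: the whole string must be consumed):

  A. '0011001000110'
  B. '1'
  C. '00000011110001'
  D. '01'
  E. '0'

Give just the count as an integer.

1

A → no match
B. '1' → match
C → no match
D. '01' → no match
E. '0' → no match
Total matched: 1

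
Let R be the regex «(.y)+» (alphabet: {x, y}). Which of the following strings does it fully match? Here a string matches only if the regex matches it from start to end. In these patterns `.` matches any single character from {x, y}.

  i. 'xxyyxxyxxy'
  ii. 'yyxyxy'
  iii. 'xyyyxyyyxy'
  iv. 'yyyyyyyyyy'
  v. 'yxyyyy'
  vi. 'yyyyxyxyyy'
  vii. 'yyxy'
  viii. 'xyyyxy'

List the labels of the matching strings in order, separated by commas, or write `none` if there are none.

i → no match
ii → match
iii → match
iv → match
v → no match
vi → match
vii → match
viii → match

ii, iii, iv, vi, vii, viii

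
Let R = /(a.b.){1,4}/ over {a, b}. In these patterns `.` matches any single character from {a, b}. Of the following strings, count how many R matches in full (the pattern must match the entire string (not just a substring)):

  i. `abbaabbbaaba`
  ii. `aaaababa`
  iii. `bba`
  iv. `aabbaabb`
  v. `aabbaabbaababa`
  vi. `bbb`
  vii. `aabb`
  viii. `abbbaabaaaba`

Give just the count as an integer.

4

i → match
ii → no match
iii → no match — must start with `a`
iv → match
v → no match
vi → no match — must start with `a`
vii → match
viii → match
Total matched: 4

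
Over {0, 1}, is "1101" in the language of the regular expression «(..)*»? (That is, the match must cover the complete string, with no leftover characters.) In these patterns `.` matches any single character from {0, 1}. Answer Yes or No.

Yes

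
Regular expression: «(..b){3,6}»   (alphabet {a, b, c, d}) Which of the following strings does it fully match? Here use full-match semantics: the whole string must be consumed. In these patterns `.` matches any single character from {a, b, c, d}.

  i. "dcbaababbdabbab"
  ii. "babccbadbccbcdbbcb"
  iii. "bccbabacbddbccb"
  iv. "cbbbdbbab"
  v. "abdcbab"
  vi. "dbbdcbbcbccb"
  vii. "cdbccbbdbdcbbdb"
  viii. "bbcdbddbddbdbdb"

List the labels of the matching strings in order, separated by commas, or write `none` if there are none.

i → match
ii → match
iii → no match
iv → match
v → no match
vi → match
vii → match
viii → no match

i, ii, iv, vi, vii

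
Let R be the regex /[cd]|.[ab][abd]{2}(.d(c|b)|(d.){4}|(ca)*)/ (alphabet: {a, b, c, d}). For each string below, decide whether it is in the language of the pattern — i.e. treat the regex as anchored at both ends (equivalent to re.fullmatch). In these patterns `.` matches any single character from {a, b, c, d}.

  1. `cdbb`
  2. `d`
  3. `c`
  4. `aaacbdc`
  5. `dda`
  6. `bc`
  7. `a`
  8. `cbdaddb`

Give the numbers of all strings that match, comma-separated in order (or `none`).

1 → no match
2 → match
3 → match
4 → no match
5 → no match
6 → no match
7 → no match
8 → match

2, 3, 8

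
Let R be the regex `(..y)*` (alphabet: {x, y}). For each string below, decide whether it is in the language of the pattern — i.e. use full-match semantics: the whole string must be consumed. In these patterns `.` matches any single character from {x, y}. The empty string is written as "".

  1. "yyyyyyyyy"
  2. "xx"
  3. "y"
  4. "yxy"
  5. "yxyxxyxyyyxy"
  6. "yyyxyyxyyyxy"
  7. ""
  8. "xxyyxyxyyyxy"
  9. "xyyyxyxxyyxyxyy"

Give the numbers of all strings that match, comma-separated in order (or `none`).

1 → match
2 → no match
3 → no match
4 → match
5 → match
6 → match
7 → match
8 → match
9 → match

1, 4, 5, 6, 7, 8, 9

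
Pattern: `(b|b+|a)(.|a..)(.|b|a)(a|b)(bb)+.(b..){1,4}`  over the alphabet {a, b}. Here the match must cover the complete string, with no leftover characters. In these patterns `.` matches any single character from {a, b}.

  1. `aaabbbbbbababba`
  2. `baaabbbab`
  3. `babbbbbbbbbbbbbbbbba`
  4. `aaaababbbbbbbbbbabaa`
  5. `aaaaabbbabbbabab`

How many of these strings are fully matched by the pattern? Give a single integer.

2

1 → no match
2. `baaabbbab` → no match
3 → match
4 → match
5 → no match
Total matched: 2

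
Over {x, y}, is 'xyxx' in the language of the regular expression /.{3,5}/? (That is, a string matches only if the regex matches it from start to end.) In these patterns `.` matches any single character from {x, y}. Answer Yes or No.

Yes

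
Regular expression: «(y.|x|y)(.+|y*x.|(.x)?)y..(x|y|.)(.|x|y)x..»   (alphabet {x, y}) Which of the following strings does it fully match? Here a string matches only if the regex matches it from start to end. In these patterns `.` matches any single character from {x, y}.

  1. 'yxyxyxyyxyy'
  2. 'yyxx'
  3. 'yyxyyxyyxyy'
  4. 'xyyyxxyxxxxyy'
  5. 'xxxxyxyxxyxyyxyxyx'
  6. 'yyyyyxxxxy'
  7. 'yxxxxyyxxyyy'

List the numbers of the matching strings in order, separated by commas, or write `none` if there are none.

3, 6

1. 'yxyxyxyyxyy' → no match
2. 'yyxx' → no match
3. 'yyxyyxyyxyy' → match
4 → no match
5 → no match
6. 'yyyyyxxxxy' → match
7. 'yxxxxyyxxyyy' → no match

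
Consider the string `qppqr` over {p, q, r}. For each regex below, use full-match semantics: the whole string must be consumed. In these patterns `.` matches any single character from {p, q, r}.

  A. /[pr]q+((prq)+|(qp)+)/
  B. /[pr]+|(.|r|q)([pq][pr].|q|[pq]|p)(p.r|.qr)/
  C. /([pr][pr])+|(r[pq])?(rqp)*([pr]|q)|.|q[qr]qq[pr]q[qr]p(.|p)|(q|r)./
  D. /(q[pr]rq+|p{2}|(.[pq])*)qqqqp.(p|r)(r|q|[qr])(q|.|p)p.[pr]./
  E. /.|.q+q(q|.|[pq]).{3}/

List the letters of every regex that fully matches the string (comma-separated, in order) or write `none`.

A → no match
B → match
C → no match
D → no match
E → no match

B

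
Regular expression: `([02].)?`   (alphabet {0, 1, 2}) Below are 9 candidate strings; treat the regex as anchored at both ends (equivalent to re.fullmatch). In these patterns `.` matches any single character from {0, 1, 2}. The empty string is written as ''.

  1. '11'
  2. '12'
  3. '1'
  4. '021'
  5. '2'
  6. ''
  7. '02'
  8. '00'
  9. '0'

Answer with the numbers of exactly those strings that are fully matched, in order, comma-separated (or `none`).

6, 7, 8

1. '11' → no match
2. '12' → no match
3. '1' → no match
4. '021' → no match
5. '2' → no match
6. '' → match
7. '02' → match
8. '00' → match
9. '0' → no match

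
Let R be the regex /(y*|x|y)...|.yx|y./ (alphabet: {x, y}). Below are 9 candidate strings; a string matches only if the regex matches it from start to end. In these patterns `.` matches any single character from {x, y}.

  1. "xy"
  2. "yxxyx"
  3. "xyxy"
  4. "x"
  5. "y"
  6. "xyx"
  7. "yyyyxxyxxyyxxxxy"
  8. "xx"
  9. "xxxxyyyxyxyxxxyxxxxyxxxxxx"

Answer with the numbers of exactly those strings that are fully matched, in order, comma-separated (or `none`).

1 → no match
2 → no match
3 → match
4 → no match
5 → no match
6 → match
7 → no match
8 → no match
9 → no match

3, 6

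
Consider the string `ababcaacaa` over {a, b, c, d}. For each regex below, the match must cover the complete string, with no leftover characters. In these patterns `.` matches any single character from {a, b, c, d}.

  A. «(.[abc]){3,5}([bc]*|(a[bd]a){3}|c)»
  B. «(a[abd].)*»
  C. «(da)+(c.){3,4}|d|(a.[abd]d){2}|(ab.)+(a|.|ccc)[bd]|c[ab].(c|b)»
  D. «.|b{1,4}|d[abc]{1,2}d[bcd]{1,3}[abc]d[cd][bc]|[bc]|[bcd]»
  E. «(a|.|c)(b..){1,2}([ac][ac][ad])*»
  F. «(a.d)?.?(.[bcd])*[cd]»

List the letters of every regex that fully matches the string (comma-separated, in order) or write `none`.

A, E

A → match
B → no match
C → no match
D → no match
E → match
F → no match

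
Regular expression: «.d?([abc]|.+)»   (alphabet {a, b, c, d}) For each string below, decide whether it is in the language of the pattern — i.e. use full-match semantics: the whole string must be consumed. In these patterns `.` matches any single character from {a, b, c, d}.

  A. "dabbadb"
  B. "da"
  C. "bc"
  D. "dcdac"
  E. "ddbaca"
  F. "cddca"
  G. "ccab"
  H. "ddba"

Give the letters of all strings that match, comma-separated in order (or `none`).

A → match
B → match
C → match
D → match
E → match
F → match
G → match
H → match

A, B, C, D, E, F, G, H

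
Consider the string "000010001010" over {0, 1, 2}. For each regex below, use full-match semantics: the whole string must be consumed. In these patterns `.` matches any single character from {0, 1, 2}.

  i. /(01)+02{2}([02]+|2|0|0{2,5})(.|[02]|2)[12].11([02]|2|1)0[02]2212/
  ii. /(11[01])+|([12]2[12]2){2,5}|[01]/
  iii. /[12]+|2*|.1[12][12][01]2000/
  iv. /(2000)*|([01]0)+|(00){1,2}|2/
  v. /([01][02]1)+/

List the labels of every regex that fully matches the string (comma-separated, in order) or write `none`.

iv

i → no match — must start with "01"
ii → no match
iii → no match
iv → match
v → no match — must end with "1"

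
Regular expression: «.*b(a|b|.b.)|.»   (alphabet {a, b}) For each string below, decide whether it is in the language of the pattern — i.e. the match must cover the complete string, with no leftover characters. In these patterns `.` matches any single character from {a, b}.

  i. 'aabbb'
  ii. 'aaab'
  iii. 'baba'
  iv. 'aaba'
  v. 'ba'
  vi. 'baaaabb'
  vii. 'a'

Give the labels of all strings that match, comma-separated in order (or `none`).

i, iii, iv, v, vi, vii

i. 'aabbb' → match
ii. 'aaab' → no match
iii. 'baba' → match
iv. 'aaba' → match
v. 'ba' → match
vi. 'baaaabb' → match
vii. 'a' → match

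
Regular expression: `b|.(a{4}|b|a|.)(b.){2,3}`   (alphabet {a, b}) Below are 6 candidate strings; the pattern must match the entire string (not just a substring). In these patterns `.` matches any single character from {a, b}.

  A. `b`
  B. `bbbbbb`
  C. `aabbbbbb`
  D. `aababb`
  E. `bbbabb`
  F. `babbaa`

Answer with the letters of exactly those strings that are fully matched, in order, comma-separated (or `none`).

A → match
B → match
C → match
D → match
E → match
F → no match

A, B, C, D, E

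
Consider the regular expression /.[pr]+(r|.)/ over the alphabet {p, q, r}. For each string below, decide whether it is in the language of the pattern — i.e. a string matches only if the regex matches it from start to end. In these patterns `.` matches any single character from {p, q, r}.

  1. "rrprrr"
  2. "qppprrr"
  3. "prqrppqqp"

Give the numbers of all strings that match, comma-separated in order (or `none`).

1, 2

1 → match
2 → match
3 → no match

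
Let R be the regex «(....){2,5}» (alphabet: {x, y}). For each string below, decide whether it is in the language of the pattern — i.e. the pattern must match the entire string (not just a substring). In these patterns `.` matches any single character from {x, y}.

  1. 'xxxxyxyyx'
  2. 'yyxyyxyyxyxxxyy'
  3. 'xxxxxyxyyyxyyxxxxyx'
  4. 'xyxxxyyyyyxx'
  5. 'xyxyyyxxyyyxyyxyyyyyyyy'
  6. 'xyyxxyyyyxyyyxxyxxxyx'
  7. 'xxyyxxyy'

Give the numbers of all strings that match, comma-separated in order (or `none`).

1 → no match
2 → no match
3 → no match
4 → match
5 → no match
6 → no match
7 → match

4, 7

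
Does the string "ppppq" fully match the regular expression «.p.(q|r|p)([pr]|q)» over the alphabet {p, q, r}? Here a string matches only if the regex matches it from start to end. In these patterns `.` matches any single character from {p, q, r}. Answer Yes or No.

Yes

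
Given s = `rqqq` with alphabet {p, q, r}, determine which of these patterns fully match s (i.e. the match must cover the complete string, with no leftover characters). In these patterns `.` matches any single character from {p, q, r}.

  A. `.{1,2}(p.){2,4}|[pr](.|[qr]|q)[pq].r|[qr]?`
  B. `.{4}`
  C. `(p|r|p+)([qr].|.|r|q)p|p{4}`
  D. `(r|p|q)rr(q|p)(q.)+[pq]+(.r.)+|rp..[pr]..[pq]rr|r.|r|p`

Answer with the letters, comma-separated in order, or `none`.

B

A → no match
B → match
C → no match — must end with `p`
D → no match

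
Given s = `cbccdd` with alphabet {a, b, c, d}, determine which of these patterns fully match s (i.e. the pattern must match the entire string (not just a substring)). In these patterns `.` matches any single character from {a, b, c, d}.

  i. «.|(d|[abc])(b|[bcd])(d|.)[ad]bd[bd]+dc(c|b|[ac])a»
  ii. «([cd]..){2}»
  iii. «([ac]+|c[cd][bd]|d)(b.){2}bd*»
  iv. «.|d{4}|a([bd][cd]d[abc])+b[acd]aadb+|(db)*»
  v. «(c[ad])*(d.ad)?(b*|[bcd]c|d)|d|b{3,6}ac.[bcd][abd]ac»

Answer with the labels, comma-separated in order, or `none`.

ii

i → no match
ii → match
iii → no match
iv → no match
v → no match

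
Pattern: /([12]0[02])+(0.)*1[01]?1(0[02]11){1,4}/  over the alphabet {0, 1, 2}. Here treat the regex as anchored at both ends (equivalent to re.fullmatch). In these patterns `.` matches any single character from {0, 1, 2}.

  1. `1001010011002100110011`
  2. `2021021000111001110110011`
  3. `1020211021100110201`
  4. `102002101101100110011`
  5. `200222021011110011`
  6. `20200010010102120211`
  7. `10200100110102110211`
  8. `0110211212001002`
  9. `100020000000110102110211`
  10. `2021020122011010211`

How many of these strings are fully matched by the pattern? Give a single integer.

1 → no match
2 → no match
3 → no match — must end with `11`
4 → no match
5 → no match
6 → no match
7 → no match
8 → no match — must end with `11`
9 → match
10 → no match
Total matched: 1

1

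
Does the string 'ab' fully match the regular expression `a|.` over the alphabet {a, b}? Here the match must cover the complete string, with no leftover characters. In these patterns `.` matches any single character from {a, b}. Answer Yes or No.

No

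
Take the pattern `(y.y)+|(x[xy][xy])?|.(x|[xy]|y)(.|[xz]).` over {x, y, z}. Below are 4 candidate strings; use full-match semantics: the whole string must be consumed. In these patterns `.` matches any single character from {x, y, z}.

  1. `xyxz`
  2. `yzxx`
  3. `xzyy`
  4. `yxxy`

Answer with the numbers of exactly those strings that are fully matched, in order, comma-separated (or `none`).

1 → match
2 → no match
3 → no match
4 → match

1, 4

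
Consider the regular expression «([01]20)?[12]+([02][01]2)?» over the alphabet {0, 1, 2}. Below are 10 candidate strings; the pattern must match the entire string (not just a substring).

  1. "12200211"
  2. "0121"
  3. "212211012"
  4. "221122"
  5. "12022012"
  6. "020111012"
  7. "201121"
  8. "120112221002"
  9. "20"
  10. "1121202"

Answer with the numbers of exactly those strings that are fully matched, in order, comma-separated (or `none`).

3, 4, 5, 6, 8, 10

1 → no match
2 → no match
3 → match
4 → match
5 → match
6 → match
7 → no match
8 → match
9 → no match
10 → match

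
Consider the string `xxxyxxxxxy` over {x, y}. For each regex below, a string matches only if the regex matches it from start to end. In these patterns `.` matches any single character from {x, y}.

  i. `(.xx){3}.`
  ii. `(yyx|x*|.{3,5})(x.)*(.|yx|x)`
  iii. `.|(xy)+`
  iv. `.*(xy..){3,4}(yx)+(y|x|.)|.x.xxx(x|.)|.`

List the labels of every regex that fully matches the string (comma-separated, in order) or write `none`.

i, ii

i → match
ii → match
iii → no match
iv → no match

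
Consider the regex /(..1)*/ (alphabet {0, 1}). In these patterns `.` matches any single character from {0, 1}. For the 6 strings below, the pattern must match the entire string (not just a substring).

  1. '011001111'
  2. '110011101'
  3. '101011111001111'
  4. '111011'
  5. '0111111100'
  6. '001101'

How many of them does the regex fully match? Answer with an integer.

1 → match
2 → no match
3 → match
4 → match
5 → no match
6 → match
Total matched: 4

4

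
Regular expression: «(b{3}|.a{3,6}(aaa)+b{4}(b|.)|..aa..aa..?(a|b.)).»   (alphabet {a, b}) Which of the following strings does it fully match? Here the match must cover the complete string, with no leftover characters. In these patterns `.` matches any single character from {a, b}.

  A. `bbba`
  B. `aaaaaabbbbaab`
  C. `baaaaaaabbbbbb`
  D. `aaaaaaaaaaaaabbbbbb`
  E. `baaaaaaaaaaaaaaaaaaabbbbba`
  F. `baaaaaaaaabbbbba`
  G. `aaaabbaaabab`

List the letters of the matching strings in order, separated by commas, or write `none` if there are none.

A → match
B → no match
C → match
D → match
E → match
F → match
G → match

A, C, D, E, F, G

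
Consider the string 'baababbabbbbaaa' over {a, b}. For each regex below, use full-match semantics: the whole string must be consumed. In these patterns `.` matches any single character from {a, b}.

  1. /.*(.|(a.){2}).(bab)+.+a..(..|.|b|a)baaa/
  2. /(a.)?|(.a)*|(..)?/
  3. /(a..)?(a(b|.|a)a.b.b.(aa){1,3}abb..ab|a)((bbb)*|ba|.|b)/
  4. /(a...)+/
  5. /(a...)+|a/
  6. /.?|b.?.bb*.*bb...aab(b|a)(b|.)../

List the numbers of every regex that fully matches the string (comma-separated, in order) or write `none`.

1

1 → match
2 → no match
3 → no match
4 → no match — must start with 'a'
5 → no match — must start with 'a'
6 → no match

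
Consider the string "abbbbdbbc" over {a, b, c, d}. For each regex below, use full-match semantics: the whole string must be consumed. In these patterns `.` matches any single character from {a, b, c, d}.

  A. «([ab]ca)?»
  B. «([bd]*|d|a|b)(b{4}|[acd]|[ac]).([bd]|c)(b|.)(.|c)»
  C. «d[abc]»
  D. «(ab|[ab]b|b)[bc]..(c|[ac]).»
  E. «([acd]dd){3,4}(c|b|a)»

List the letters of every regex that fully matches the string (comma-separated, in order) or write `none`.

B

A → no match
B → match
C → no match — must start with "d"
D → no match
E → no match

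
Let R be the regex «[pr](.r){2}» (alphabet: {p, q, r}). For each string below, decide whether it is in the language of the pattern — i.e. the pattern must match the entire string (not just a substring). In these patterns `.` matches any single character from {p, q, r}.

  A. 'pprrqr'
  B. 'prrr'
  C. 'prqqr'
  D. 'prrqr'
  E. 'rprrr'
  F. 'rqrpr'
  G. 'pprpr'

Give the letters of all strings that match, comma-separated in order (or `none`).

D, E, F, G

A → no match
B → no match
C → no match
D → match
E → match
F → match
G → match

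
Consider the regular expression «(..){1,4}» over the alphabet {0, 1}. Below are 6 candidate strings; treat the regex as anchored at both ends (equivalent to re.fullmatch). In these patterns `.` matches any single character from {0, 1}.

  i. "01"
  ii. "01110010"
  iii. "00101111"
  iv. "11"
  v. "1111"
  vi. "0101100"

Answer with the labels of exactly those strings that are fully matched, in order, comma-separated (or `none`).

i, ii, iii, iv, v

i. "01" → match
ii. "01110010" → match
iii. "00101111" → match
iv. "11" → match
v. "1111" → match
vi. "0101100" → no match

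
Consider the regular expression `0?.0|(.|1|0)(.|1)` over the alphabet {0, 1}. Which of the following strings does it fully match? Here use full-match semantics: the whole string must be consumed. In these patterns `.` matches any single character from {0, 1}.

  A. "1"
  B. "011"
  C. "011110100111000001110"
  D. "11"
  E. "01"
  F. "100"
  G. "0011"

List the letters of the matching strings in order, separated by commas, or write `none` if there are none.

D, E

A → no match
B → no match
C → no match
D → match
E → match
F → no match
G → no match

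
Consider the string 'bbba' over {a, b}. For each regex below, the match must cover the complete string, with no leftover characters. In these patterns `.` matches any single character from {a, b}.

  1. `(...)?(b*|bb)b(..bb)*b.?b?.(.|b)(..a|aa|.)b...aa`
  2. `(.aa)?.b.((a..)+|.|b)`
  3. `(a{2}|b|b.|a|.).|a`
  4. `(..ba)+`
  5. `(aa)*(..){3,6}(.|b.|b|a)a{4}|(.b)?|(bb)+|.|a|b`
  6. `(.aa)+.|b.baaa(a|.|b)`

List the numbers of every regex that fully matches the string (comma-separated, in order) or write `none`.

2, 4

1 → no match — must end with 'aa'
2 → match
3 → no match
4 → match
5 → no match
6 → no match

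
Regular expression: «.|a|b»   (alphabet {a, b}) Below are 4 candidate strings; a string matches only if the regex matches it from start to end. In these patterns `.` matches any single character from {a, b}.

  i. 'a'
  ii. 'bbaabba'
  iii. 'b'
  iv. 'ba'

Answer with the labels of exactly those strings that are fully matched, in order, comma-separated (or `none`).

i, iii

i → match
ii → no match
iii → match
iv → no match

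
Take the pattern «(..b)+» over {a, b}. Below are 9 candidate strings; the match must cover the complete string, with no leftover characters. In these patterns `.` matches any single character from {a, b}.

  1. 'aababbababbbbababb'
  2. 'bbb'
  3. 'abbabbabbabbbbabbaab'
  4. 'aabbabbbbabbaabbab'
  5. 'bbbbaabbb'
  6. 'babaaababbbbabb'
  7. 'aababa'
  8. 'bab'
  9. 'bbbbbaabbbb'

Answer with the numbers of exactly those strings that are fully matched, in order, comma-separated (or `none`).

2, 4, 8

1 → no match
2 → match
3 → no match
4 → match
5 → no match
6 → no match
7 → no match — must end with 'b'
8 → match
9 → no match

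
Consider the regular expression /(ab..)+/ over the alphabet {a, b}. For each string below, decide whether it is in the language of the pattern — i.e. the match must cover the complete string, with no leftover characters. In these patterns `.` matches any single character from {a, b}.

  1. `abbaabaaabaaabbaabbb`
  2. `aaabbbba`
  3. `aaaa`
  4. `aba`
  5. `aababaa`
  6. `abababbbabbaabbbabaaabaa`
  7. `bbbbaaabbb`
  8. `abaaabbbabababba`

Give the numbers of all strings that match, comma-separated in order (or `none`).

1 → match
2 → no match — must start with `ab`
3 → no match — must start with `ab`
4 → no match
5 → no match — must start with `ab`
6 → match
7 → no match — must start with `ab`
8 → match

1, 6, 8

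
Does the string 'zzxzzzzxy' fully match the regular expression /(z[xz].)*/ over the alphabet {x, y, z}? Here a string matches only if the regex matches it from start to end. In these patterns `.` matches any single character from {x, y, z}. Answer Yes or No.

Yes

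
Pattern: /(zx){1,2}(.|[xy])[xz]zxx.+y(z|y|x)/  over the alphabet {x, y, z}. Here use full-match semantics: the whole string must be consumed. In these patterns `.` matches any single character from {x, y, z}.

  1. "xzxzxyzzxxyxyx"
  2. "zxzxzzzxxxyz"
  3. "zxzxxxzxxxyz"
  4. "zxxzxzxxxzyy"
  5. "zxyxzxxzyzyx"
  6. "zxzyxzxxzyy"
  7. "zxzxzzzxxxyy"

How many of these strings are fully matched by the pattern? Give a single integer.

4

1 → no match — must start with "zx"
2. "zxzxzzzxxxyz" → match
3. "zxzxxxzxxxyz" → match
4. "zxxzxzxxxzyy" → no match
5. "zxyxzxxzyzyx" → match
6. "zxzyxzxxzyy" → no match
7. "zxzxzzzxxxyy" → match
Total matched: 4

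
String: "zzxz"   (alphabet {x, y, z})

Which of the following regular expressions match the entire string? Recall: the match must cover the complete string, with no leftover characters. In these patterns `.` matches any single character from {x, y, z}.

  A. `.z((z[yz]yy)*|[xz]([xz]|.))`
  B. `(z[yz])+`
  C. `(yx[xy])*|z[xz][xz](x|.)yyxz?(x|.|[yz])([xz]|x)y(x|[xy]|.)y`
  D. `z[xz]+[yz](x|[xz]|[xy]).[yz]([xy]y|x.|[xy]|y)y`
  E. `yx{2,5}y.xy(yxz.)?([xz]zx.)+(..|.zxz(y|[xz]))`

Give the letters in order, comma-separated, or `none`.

A

A → match
B → no match
C → no match
D → no match — must end with "y"
E → no match — must start with "yx"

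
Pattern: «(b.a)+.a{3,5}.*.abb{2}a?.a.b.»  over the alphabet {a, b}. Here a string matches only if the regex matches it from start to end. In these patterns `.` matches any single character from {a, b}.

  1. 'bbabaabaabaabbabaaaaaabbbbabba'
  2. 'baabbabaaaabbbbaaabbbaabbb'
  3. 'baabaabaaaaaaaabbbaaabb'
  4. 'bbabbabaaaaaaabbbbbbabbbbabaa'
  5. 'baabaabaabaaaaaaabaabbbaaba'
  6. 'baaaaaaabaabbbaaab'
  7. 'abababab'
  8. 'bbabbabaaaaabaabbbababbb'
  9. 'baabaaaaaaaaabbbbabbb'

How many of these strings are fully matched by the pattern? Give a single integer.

5

1 → match
2 → match
3 → match
4 → no match
5 → no match
6 → no match
7 → no match — must start with 'b'
8 → match
9 → match
Total matched: 5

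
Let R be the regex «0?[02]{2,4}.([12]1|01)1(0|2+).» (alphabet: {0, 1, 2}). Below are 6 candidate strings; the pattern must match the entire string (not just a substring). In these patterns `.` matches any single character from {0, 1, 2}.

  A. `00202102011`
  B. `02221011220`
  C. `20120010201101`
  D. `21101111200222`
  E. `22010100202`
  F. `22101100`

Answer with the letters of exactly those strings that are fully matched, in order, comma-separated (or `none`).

B, F

A → no match
B → match
C → no match
D → no match
E → no match
F → match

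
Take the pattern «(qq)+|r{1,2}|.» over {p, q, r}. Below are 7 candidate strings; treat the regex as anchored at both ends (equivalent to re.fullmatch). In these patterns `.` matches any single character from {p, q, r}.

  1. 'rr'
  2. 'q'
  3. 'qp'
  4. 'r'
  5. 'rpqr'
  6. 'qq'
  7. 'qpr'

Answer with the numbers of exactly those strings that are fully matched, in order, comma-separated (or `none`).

1, 2, 4, 6

1 → match
2 → match
3 → no match
4 → match
5 → no match
6 → match
7 → no match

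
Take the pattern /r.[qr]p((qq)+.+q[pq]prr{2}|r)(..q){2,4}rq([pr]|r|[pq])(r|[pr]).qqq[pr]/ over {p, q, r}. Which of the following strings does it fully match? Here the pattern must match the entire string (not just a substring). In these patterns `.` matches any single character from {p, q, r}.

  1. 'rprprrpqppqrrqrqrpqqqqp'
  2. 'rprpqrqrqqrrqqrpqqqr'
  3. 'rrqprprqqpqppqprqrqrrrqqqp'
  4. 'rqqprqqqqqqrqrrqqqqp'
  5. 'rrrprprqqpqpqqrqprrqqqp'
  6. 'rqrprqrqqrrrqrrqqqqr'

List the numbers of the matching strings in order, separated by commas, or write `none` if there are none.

1, 3, 4, 5

1 → match
2 → no match
3 → match
4 → match
5 → match
6 → no match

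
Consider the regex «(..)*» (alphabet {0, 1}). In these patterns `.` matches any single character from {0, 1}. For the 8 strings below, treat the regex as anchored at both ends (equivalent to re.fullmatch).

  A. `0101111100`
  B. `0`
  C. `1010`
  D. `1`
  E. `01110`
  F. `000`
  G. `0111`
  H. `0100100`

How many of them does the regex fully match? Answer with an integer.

3

A → match
B → no match
C → match
D → no match
E → no match
F → no match
G → match
H → no match
Total matched: 3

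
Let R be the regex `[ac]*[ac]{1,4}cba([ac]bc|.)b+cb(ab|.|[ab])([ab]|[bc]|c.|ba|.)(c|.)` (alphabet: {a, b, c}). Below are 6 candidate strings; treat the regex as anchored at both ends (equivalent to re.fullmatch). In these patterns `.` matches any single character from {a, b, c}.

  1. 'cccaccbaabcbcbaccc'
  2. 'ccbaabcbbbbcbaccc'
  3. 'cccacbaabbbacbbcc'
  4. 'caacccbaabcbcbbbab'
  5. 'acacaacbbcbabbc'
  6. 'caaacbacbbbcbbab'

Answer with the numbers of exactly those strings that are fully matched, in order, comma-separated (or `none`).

1, 2, 4, 6

1 → match
2 → match
3 → no match
4 → match
5 → no match
6 → match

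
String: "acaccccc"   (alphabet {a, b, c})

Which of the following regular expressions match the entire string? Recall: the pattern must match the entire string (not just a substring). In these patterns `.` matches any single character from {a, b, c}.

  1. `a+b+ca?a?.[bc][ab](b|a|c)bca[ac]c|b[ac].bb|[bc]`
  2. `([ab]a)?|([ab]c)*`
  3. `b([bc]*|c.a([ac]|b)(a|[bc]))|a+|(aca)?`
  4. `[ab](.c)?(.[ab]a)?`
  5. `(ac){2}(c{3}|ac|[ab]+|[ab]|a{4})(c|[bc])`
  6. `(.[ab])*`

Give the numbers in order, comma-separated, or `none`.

1 → no match
2 → no match
3 → no match
4 → no match
5 → match
6 → no match

5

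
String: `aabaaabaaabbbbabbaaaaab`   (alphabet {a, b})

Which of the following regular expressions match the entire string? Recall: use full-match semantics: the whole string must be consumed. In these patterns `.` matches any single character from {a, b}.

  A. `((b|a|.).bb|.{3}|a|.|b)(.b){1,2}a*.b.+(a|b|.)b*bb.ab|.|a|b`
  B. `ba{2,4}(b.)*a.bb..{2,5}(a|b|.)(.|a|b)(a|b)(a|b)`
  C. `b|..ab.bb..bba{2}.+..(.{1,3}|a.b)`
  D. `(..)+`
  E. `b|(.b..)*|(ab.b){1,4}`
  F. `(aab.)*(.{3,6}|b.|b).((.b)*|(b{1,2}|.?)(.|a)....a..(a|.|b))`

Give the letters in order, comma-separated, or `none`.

A → no match
B → no match — must start with `ba`
C → no match
D → no match
E → no match
F → match

F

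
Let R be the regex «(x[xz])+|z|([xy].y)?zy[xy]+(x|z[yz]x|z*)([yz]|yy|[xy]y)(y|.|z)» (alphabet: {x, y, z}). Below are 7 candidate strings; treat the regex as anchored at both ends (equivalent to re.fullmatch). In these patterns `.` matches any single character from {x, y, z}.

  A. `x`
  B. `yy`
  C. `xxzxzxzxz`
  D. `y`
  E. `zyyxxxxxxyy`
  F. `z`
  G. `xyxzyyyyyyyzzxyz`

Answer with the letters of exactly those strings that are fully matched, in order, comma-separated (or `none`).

E, F

A → no match
B → no match
C → no match
D → no match
E → match
F → match
G → no match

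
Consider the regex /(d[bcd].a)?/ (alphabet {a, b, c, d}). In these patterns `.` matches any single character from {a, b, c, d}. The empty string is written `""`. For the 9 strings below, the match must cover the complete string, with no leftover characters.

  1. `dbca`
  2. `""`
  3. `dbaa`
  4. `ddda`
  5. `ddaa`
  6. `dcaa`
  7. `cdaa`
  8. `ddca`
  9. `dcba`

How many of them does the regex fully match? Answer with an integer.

8

1 → match
2 → match
3 → match
4 → match
5 → match
6 → match
7 → no match
8 → match
9 → match
Total matched: 8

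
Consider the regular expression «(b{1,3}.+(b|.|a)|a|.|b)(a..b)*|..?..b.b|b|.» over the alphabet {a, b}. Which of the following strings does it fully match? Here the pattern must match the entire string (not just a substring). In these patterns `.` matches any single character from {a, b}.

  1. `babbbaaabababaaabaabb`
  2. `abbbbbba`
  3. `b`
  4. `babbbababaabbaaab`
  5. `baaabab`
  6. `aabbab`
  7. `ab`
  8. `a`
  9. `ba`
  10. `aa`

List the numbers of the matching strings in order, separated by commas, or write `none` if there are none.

1, 3, 4, 5, 6, 8

1 → match
2 → no match
3 → match
4 → match
5 → match
6 → match
7 → no match
8 → match
9 → no match
10 → no match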